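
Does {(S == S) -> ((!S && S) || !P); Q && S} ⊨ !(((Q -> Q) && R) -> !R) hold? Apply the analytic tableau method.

No

Initial set: {((S == S) -> ((!S && S) || !P)); (Q && S); !!(((Q -> Q) && R) -> !R)}.
(Q && S): α-rule — add Q, S.
((S == S) -> ((!S && S) || !P)): β-rule — branch into !(S == S)  //  ((!S && S) || !P).
  branch 1 (add !(S == S)):
    !!(((Q -> Q) && R) -> !R): β-rule — branch into !((Q -> Q) && R)  //  !R.
      branch 1.1 (add !((Q -> Q) && R)):
        !(S == S): β-rule — branch into S, !S  //  !S, S.
          branch 1.1.1 (add S, !S):
            × closes — contains both S and !S.
          branch 1.1.2 (add !S, S):
            × closes — contains both S and !S.
      branch 1.2 (add !R):
        !(S == S): β-rule — branch into S, !S  //  !S, S.
          branch 1.2.1 (add S, !S):
            × closes — contains both S and !S.
          branch 1.2.2 (add !S, S):
            × closes — contains both S and !S.
  branch 2 (add ((!S && S) || !P)):
    !!(((Q -> Q) && R) -> !R): β-rule — branch into !((Q -> Q) && R)  //  !R.
      branch 2.1 (add !((Q -> Q) && R)):
        ((!S && S) || !P): β-rule — branch into (!S && S)  //  !P.
          branch 2.1.1 (add (!S && S)):
            (!S && S): α-rule — add !S, S.
            × closes — contains both S and !S.
          branch 2.1.2 (add !P):
            !((Q -> Q) && R): β-rule — branch into !(Q -> Q)  //  !R.
              branch 2.1.2.1 (add !(Q -> Q)):
                !(Q -> Q): α-rule — add Q, !Q.
                × closes — contains both Q and !Q.
              branch 2.1.2.2 (add !R):
                ○ open, literals {P=false, Q=true, R=false, S=true}.
      branch 2.2 (add !R):
        ((!S && S) || !P): β-rule — branch into (!S && S)  //  !P.
          branch 2.2.1 (add (!S && S)):
            (!S && S): α-rule — add !S, S.
            × closes — contains both S and !S.
          branch 2.2.2 (add !P):
            ○ open, literals {P=false, Q=true, R=false, S=true}.
7 branches closed, 2 open.
An open branch gives a countermodel: P=false, Q=true, R=false, S=true (unmentioned atoms arbitrary); the premises hold there but the conclusion fails.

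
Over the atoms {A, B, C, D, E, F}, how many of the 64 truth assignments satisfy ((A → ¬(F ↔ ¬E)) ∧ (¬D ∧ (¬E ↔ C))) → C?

58

Initial set: {(((A → ¬(F ↔ ¬E)) ∧ (¬D ∧ (¬E ↔ C))) → C)}.
(((A → ¬(F ↔ ¬E)) ∧ (¬D ∧ (¬E ↔ C))) → C): β-rule — branch into ¬((A → ¬(F ↔ ¬E)) ∧ (¬D ∧ (¬E ↔ C)))  //  C.
  branch 1 (add ¬((A → ¬(F ↔ ¬E)) ∧ (¬D ∧ (¬E ↔ C)))):
    ¬((A → ¬(F ↔ ¬E)) ∧ (¬D ∧ (¬E ↔ C))): β-rule — branch into ¬(A → ¬(F ↔ ¬E))  //  ¬(¬D ∧ (¬E ↔ C)).
      branch 1.1 (add ¬(A → ¬(F ↔ ¬E))):
        ¬(A → ¬(F ↔ ¬E)): α-rule — add A, ¬¬(F ↔ ¬E).
        ¬¬(F ↔ ¬E): β-rule — branch into F, ¬E  //  ¬F, ¬¬E.
          branch 1.1.1 (add F, ¬E):
            ○ open, literals {A=T, E=F, F=T}.
          branch 1.1.2 (add ¬F, ¬¬E):
            ○ open, literals {A=T, E=T, F=F}.
      branch 1.2 (add ¬(¬D ∧ (¬E ↔ C))):
        ¬(¬D ∧ (¬E ↔ C)): β-rule — branch into ¬¬D  //  ¬(¬E ↔ C).
          branch 1.2.1 (add ¬¬D):
            ○ open, literals {D=T}.
          branch 1.2.2 (add ¬(¬E ↔ C)):
            ¬(¬E ↔ C): β-rule — branch into ¬E, ¬C  //  ¬¬E, C.
              branch 1.2.2.1 (add ¬E, ¬C):
                ○ open, literals {C=F, E=F}.
              branch 1.2.2.2 (add ¬¬E, C):
                ○ open, literals {C=T, E=T}.
  branch 2 (add C):
    ○ open, literals {C=T}.
0 branches closed, 6 open.
Each open branch fixes some atoms; the unmentioned ones are free. Counting distinct full assignments: branch {A=T, E=F, F=T} (B, C, D) contributes 8 new; branch {A=T, E=T, F=F} (B, C, D) contributes 8 new; branch {D=T} (A, B, C, E, F) contributes 24 new; branch {C=F, E=F} (A, B, D, F) contributes 6 new; branch {C=T, E=T} (A, B, D, F) contributes 6 new; branch {C=T} (A, B, D, E, F) contributes 6 new. Total: 58.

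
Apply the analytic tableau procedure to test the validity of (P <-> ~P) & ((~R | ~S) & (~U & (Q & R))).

Not valid

Assume the negation and expand:
Initial set: {~((P <-> ~P) & ((~R | ~S) & (~U & (Q & R))))}.
~((P <-> ~P) & ((~R | ~S) & (~U & (Q & R)))): β-rule — branch into ~(P <-> ~P)  //  ~((~R | ~S) & (~U & (Q & R))).
  branch 1 (add ~(P <-> ~P)):
    ~(P <-> ~P): β-rule — branch into P, ~~P  //  ~P, ~P.
      branch 1.1 (add P, ~~P):
        ○ open, literals {P=T}.
      branch 1.2 (add ~P, ~P):
        ○ open, literals {P=F}.
  branch 2 (add ~((~R | ~S) & (~U & (Q & R)))):
    ~((~R | ~S) & (~U & (Q & R))): β-rule — branch into ~(~R | ~S)  //  ~(~U & (Q & R)).
      branch 2.1 (add ~(~R | ~S)):
        ~(~R | ~S): α-rule — add ~~R, ~~S.
        ○ open, literals {R=T, S=T}.
      branch 2.2 (add ~(~U & (Q & R))):
        ~(~U & (Q & R)): β-rule — branch into ~~U  //  ~(Q & R).
          branch 2.2.1 (add ~~U):
            ○ open, literals {U=T}.
          branch 2.2.2 (add ~(Q & R)):
            ~(Q & R): β-rule — branch into ~Q  //  ~R.
              branch 2.2.2.1 (add ~Q):
                ○ open, literals {Q=F}.
              branch 2.2.2.2 (add ~R):
                ○ open, literals {R=F}.
0 branches closed, 6 open.
An open branch gives a countermodel: P=T (unmentioned atoms arbitrary); under it the original formula is false.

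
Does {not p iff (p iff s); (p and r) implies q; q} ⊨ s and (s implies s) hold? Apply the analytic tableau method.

Initial set: {(not p iff (p iff s)); ((p and r) implies q); q; not (s and (s implies s))}.
(not p iff (p iff s)): β-rule — branch into not p, (p iff s)  //  not not p, not (p iff s).
  branch 1 (add not p, (p iff s)):
    ((p and r) implies q): β-rule — branch into not (p and r)  //  q.
      branch 1.1 (add not (p and r)):
        not (s and (s implies s)): β-rule — branch into not s  //  not (s implies s).
          branch 1.1.1 (add not s):
            (p iff s): β-rule — branch into p, s  //  not p, not s.
              branch 1.1.1.1 (add p, s):
                × closes — contains both p and not p.
              branch 1.1.1.2 (add not p, not s):
                not (p and r): β-rule — branch into not p  //  not r.
                  branch 1.1.1.2.1 (add not p):
                    ○ open, literals {p=0, q=1, s=0}.
                  branch 1.1.1.2.2 (add not r):
                    ○ open, literals {p=0, q=1, r=0, s=0}.
          branch 1.1.2 (add not (s implies s)):
            not (s implies s): α-rule — add s, not s.
            × closes — contains both s and not s.
      branch 1.2 (add q):
        not (s and (s implies s)): β-rule — branch into not s  //  not (s implies s).
          branch 1.2.1 (add not s):
            (p iff s): β-rule — branch into p, s  //  not p, not s.
              branch 1.2.1.1 (add p, s):
                × closes — contains both p and not p.
              branch 1.2.1.2 (add not p, not s):
                ○ open, literals {p=0, q=1, s=0}.
          branch 1.2.2 (add not (s implies s)):
            not (s implies s): α-rule — add s, not s.
            × closes — contains both s and not s.
  branch 2 (add not not p, not (p iff s)):
    ((p and r) implies q): β-rule — branch into not (p and r)  //  q.
      branch 2.1 (add not (p and r)):
        not (s and (s implies s)): β-rule — branch into not s  //  not (s implies s).
          branch 2.1.1 (add not s):
            not (p iff s): β-rule — branch into p, not s  //  not p, s.
              branch 2.1.1.1 (add p, not s):
                not (p and r): β-rule — branch into not p  //  not r.
                  branch 2.1.1.1.1 (add not p):
                    × closes — contains both p and not p.
                  branch 2.1.1.1.2 (add not r):
                    ○ open, literals {p=1, q=1, r=0, s=0}.
              branch 2.1.1.2 (add not p, s):
                × closes — contains both p and not p.
          branch 2.1.2 (add not (s implies s)):
            not (s implies s): α-rule — add s, not s.
            × closes — contains both s and not s.
      branch 2.2 (add q):
        not (s and (s implies s)): β-rule — branch into not s  //  not (s implies s).
          branch 2.2.1 (add not s):
            not (p iff s): β-rule — branch into p, not s  //  not p, s.
              branch 2.2.1.1 (add p, not s):
                ○ open, literals {p=1, q=1, s=0}.
              branch 2.2.1.2 (add not p, s):
                × closes — contains both p and not p.
          branch 2.2.2 (add not (s implies s)):
            not (s implies s): α-rule — add s, not s.
            × closes — contains both s and not s.
9 branches closed, 5 open.
An open branch gives a countermodel: p=0, q=1, s=0 (unmentioned atoms arbitrary); the premises hold there but the conclusion fails.

No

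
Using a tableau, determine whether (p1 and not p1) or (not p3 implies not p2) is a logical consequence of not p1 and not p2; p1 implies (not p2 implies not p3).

Yes

Initial set: {(not p1 and not p2); (p1 implies (not p2 implies not p3)); not ((p1 and not p1) or (not p3 implies not p2))}.
(not p1 and not p2): α-rule — add not p1, not p2.
not ((p1 and not p1) or (not p3 implies not p2)): α-rule — add not (p1 and not p1), not (not p3 implies not p2).
not (not p3 implies not p2): α-rule — add not p3, not not p2.
× closes — contains both p2 and not p2.
All 1 branch closes.
Every branch closed, so the premises entail the conclusion.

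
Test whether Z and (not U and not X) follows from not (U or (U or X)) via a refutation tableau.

Initial set: {not (U or (U or X)); not (Z and (not U and not X))}.
not (U or (U or X)): α-rule — add not U, not (U or X).
not (U or X): α-rule — add not U, not X.
not (Z and (not U and not X)): β-rule — branch into not Z  //  not (not U and not X).
  branch 1 (add not Z):
    ○ open, literals {U=F, X=F, Z=F}.
  branch 2 (add not (not U and not X)):
    not (not U and not X): β-rule — branch into not not U  //  not not X.
      branch 2.1 (add not not U):
        × closes — contains both U and not U.
      branch 2.2 (add not not X):
        × closes — contains both X and not X.
2 branches closed, 1 open.
An open branch gives a countermodel: U=F, X=F, Z=F (unmentioned atoms arbitrary); the premises hold there but the conclusion fails.

No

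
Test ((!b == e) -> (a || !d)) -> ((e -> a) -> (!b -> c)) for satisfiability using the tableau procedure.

Initial set: {T (((!b == e) -> (a || !d)) -> ((e -> a) -> (!b -> c)))}.
T (((!b == e) -> (a || !d)) -> ((e -> a) -> (!b -> c))): β-rule — branch into F ((!b == e) -> (a || !d))  //  T ((e -> a) -> (!b -> c)).
  branch 1 (add F ((!b == e) -> (a || !d))):
    F ((!b == e) -> (a || !d)): α-rule — add T (!b == e), F (a || !d).
    F (a || !d): α-rule — add F a, F !d.
    T (!b == e): β-rule — branch into T !b, T e  //  F !b, F e.
      branch 1.1 (add T !b, T e):
        ○ open, literals {a=F, b=F, d=T, e=T}.
      branch 1.2 (add F !b, F e):
        ○ open, literals {a=F, b=T, d=T, e=F}.
  branch 2 (add T ((e -> a) -> (!b -> c))):
    T ((e -> a) -> (!b -> c)): β-rule — branch into F (e -> a)  //  T (!b -> c).
      branch 2.1 (add F (e -> a)):
        F (e -> a): α-rule — add T e, F a.
        ○ open, literals {a=F, e=T}.
      branch 2.2 (add T (!b -> c)):
        T (!b -> c): β-rule — branch into F !b  //  T c.
          branch 2.2.1 (add F !b):
            ○ open, literals {b=T}.
          branch 2.2.2 (add T c):
            ○ open, literals {c=T}.
0 branches closed, 5 open.
An open branch gives a satisfying assignment: a=F, b=F, d=T, e=T.

Satisfiable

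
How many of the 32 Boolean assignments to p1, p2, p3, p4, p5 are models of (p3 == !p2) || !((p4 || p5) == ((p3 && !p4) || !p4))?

28

Initial set: {T ((p3 == !p2) || !((p4 || p5) == ((p3 && !p4) || !p4)))}.
T ((p3 == !p2) || !((p4 || p5) == ((p3 && !p4) || !p4))): β-rule — branch into T (p3 == !p2)  //  T !((p4 || p5) == ((p3 && !p4) || !p4)).
  branch 1 (add T (p3 == !p2)):
    T (p3 == !p2): β-rule — branch into T p3, T !p2  //  F p3, F !p2.
      branch 1.1 (add T p3, T !p2):
        ○ open, literals {p2=F, p3=T}.
      branch 1.2 (add F p3, F !p2):
        ○ open, literals {p2=T, p3=F}.
  branch 2 (add T !((p4 || p5) == ((p3 && !p4) || !p4))):
    T !((p4 || p5) == ((p3 && !p4) || !p4)): β-rule — branch into T (p4 || p5), F ((p3 && !p4) || !p4)  //  F (p4 || p5), T ((p3 && !p4) || !p4).
      branch 2.1 (add T (p4 || p5), F ((p3 && !p4) || !p4)):
        F ((p3 && !p4) || !p4): α-rule — add F (p3 && !p4), F !p4.
        T (p4 || p5): β-rule — branch into T p4  //  T p5.
          branch 2.1.1 (add T p4):
            F (p3 && !p4): β-rule — branch into F p3  //  F !p4.
              branch 2.1.1.1 (add F p3):
                ○ open, literals {p3=F, p4=T}.
              branch 2.1.1.2 (add F !p4):
                ○ open, literals {p4=T}.
          branch 2.1.2 (add T p5):
            F (p3 && !p4): β-rule — branch into F p3  //  F !p4.
              branch 2.1.2.1 (add F p3):
                ○ open, literals {p3=F, p4=T, p5=T}.
              branch 2.1.2.2 (add F !p4):
                ○ open, literals {p4=T, p5=T}.
      branch 2.2 (add F (p4 || p5), T ((p3 && !p4) || !p4)):
        F (p4 || p5): α-rule — add F p4, F p5.
        T ((p3 && !p4) || !p4): β-rule — branch into T (p3 && !p4)  //  T !p4.
          branch 2.2.1 (add T (p3 && !p4)):
            T (p3 && !p4): α-rule — add T p3, T !p4.
            ○ open, literals {p3=T, p4=F, p5=F}.
          branch 2.2.2 (add T !p4):
            ○ open, literals {p4=F, p5=F}.
0 branches closed, 8 open.
Each open branch fixes some atoms; the unmentioned ones are free. Counting distinct full assignments: branch {p2=F, p3=T} (p1, p4, p5) contributes 8 new; branch {p2=T, p3=F} (p1, p4, p5) contributes 8 new; branch {p3=F, p4=T} (p1, p2, p5) contributes 4 new; branch {p4=T} (p1, p2, p3, p5) contributes 4 new; branch {p3=F, p4=T, p5=T} (p1, p2) contributes 0 new; branch {p4=T, p5=T} (p1, p2, p3) contributes 0 new; branch {p3=T, p4=F, p5=F} (p1, p2) contributes 2 new; branch {p4=F, p5=F} (p1, p2, p3) contributes 2 new. Total: 28.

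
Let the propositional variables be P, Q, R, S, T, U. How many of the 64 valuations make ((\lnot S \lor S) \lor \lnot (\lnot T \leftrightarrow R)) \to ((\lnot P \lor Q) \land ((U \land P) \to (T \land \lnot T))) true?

40

Initial set: {(((\lnot S \lor S) \lor \lnot (\lnot T \leftrightarrow R)) \to ((\lnot P \lor Q) \land ((U \land P) \to (T \land \lnot T))))}.
(((\lnot S \lor S) \lor \lnot (\lnot T \leftrightarrow R)) \to ((\lnot P \lor Q) \land ((U \land P) \to (T \land \lnot T)))): β-rule — branch into \lnot ((\lnot S \lor S) \lor \lnot (\lnot T \leftrightarrow R))  //  ((\lnot P \lor Q) \land ((U \land P) \to (T \land \lnot T))).
  branch 1 (add \lnot ((\lnot S \lor S) \lor \lnot (\lnot T \leftrightarrow R))):
    \lnot ((\lnot S \lor S) \lor \lnot (\lnot T \leftrightarrow R)): α-rule — add \lnot (\lnot S \lor S), \lnot \lnot (\lnot T \leftrightarrow R).
    \lnot (\lnot S \lor S): α-rule — add \lnot \lnot S, \lnot S.
    × closes — contains both S and \lnot S.
  branch 2 (add ((\lnot P \lor Q) \land ((U \land P) \to (T \land \lnot T)))):
    ((\lnot P \lor Q) \land ((U \land P) \to (T \land \lnot T))): α-rule — add (\lnot P \lor Q), ((U \land P) \to (T \land \lnot T)).
    (\lnot P \lor Q): β-rule — branch into \lnot P  //  Q.
      branch 2.1 (add \lnot P):
        ((U \land P) \to (T \land \lnot T)): β-rule — branch into \lnot (U \land P)  //  (T \land \lnot T).
          branch 2.1.1 (add \lnot (U \land P)):
            \lnot (U \land P): β-rule — branch into \lnot U  //  \lnot P.
              branch 2.1.1.1 (add \lnot U):
                ○ open, literals {P=false, U=false}.
              branch 2.1.1.2 (add \lnot P):
                ○ open, literals {P=false}.
          branch 2.1.2 (add (T \land \lnot T)):
            (T \land \lnot T): α-rule — add T, \lnot T.
            × closes — contains both T and \lnot T.
      branch 2.2 (add Q):
        ((U \land P) \to (T \land \lnot T)): β-rule — branch into \lnot (U \land P)  //  (T \land \lnot T).
          branch 2.2.1 (add \lnot (U \land P)):
            \lnot (U \land P): β-rule — branch into \lnot U  //  \lnot P.
              branch 2.2.1.1 (add \lnot U):
                ○ open, literals {Q=true, U=false}.
              branch 2.2.1.2 (add \lnot P):
                ○ open, literals {P=false, Q=true}.
          branch 2.2.2 (add (T \land \lnot T)):
            (T \land \lnot T): α-rule — add T, \lnot T.
            × closes — contains both T and \lnot T.
3 branches closed, 4 open.
Each open branch fixes some atoms; the unmentioned ones are free. Counting distinct full assignments: branch {P=false, U=false} (Q, R, S, T) contributes 16 new; branch {P=false} (Q, R, S, T, U) contributes 16 new; branch {Q=true, U=false} (P, R, S, T) contributes 8 new; branch {P=false, Q=true} (R, S, T, U) contributes 0 new. Total: 40.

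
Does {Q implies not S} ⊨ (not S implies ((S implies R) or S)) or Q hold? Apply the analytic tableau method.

Initial set: {(Q implies not S); not ((not S implies ((S implies R) or S)) or Q)}.
not ((not S implies ((S implies R) or S)) or Q): α-rule — add not (not S implies ((S implies R) or S)), not Q.
not (not S implies ((S implies R) or S)): α-rule — add not S, not ((S implies R) or S).
not ((S implies R) or S): α-rule — add not (S implies R), not S.
not (S implies R): α-rule — add S, not R.
× closes — contains both S and not S.
All 1 branch closes.
Every branch closed, so the premises entail the conclusion.

Yes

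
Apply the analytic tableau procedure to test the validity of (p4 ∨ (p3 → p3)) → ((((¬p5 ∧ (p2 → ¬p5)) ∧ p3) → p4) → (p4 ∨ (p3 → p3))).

Valid

Assume the negation and expand:
Initial set: {F ((p4 ∨ (p3 → p3)) → ((((¬p5 ∧ (p2 → ¬p5)) ∧ p3) → p4) → (p4 ∨ (p3 → p3))))}.
F ((p4 ∨ (p3 → p3)) → ((((¬p5 ∧ (p2 → ¬p5)) ∧ p3) → p4) → (p4 ∨ (p3 → p3)))): α-rule — add T (p4 ∨ (p3 → p3)), F ((((¬p5 ∧ (p2 → ¬p5)) ∧ p3) → p4) → (p4 ∨ (p3 → p3))).
F ((((¬p5 ∧ (p2 → ¬p5)) ∧ p3) → p4) → (p4 ∨ (p3 → p3))): α-rule — add T (((¬p5 ∧ (p2 → ¬p5)) ∧ p3) → p4), F (p4 ∨ (p3 → p3)).
F (p4 ∨ (p3 → p3)): α-rule — add F p4, F (p3 → p3).
F (p3 → p3): α-rule — add T p3, F p3.
× closes — contains both p3 and ¬p3.
All 1 branch closes.
Every branch closed, so the negation is unsatisfiable and the formula is valid.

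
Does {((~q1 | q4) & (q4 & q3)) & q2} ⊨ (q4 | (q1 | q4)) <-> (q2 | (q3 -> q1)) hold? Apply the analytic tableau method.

Yes

Initial set: {(((~q1 | q4) & (q4 & q3)) & q2); ~((q4 | (q1 | q4)) <-> (q2 | (q3 -> q1)))}.
(((~q1 | q4) & (q4 & q3)) & q2): α-rule — add ((~q1 | q4) & (q4 & q3)), q2.
((~q1 | q4) & (q4 & q3)): α-rule — add (~q1 | q4), (q4 & q3).
(q4 & q3): α-rule — add q4, q3.
~((q4 | (q1 | q4)) <-> (q2 | (q3 -> q1))): β-rule — branch into (q4 | (q1 | q4)), ~(q2 | (q3 -> q1))  //  ~(q4 | (q1 | q4)), (q2 | (q3 -> q1)).
  branch 1 (add (q4 | (q1 | q4)), ~(q2 | (q3 -> q1))):
    ~(q2 | (q3 -> q1)): α-rule — add ~q2, ~(q3 -> q1).
    × closes — contains both q2 and ~q2.
  branch 2 (add ~(q4 | (q1 | q4)), (q2 | (q3 -> q1))):
    ~(q4 | (q1 | q4)): α-rule — add ~q4, ~(q1 | q4).
    × closes — contains both q4 and ~q4.
All 2 branches close.
Every branch closed, so the premises entail the conclusion.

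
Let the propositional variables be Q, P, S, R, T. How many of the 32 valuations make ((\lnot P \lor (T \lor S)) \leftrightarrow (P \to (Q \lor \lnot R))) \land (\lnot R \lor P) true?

Initial set: {T (((\lnot P \lor (T \lor S)) \leftrightarrow (P \to (Q \lor \lnot R))) \land (\lnot R \lor P))}.
T (((\lnot P \lor (T \lor S)) \leftrightarrow (P \to (Q \lor \lnot R))) \land (\lnot R \lor P)): α-rule — add T ((\lnot P \lor (T \lor S)) \leftrightarrow (P \to (Q \lor \lnot R))), T (\lnot R \lor P).
T ((\lnot P \lor (T \lor S)) \leftrightarrow (P \to (Q \lor \lnot R))): β-rule — branch into T (\lnot P \lor (T \lor S)), T (P \to (Q \lor \lnot R))  //  F (\lnot P \lor (T \lor S)), F (P \to (Q \lor \lnot R)).
  branch 1 (add T (\lnot P \lor (T \lor S)), T (P \to (Q \lor \lnot R))):
    T (\lnot R \lor P): β-rule — branch into T \lnot R  //  T P.
      branch 1.1 (add T \lnot R):
        T (\lnot P \lor (T \lor S)): β-rule — branch into T \lnot P  //  T (T \lor S).
          branch 1.1.1 (add T \lnot P):
            T (P \to (Q \lor \lnot R)): β-rule — branch into F P  //  T (Q \lor \lnot R).
              branch 1.1.1.1 (add F P):
                ○ open, literals {P=0, R=0}.
              branch 1.1.1.2 (add T (Q \lor \lnot R)):
                T (Q \lor \lnot R): β-rule — branch into T Q  //  T \lnot R.
                  branch 1.1.1.2.1 (add T Q):
                    ○ open, literals {P=0, Q=1, R=0}.
                  branch 1.1.1.2.2 (add T \lnot R):
                    ○ open, literals {P=0, R=0}.
          branch 1.1.2 (add T (T \lor S)):
            T (P \to (Q \lor \lnot R)): β-rule — branch into F P  //  T (Q \lor \lnot R).
              branch 1.1.2.1 (add F P):
                T (T \lor S): β-rule — branch into T T  //  T S.
                  branch 1.1.2.1.1 (add T T):
                    ○ open, literals {P=0, R=0, T=1}.
                  branch 1.1.2.1.2 (add T S):
                    ○ open, literals {P=0, R=0, S=1}.
              branch 1.1.2.2 (add T (Q \lor \lnot R)):
                T (T \lor S): β-rule — branch into T T  //  T S.
                  branch 1.1.2.2.1 (add T T):
                    T (Q \lor \lnot R): β-rule — branch into T Q  //  T \lnot R.
                      branch 1.1.2.2.1.1 (add T Q):
                        ○ open, literals {Q=1, R=0, T=1}.
                      branch 1.1.2.2.1.2 (add T \lnot R):
                        ○ open, literals {R=0, T=1}.
                  branch 1.1.2.2.2 (add T S):
                    T (Q \lor \lnot R): β-rule — branch into T Q  //  T \lnot R.
                      branch 1.1.2.2.2.1 (add T Q):
                        ○ open, literals {Q=1, R=0, S=1}.
                      branch 1.1.2.2.2.2 (add T \lnot R):
                        ○ open, literals {R=0, S=1}.
      branch 1.2 (add T P):
        T (\lnot P \lor (T \lor S)): β-rule — branch into T \lnot P  //  T (T \lor S).
          branch 1.2.1 (add T \lnot P):
            × closes — contains both P and \lnot P.
          branch 1.2.2 (add T (T \lor S)):
            T (P \to (Q \lor \lnot R)): β-rule — branch into F P  //  T (Q \lor \lnot R).
              branch 1.2.2.1 (add F P):
                × closes — contains both P and \lnot P.
              branch 1.2.2.2 (add T (Q \lor \lnot R)):
                T (T \lor S): β-rule — branch into T T  //  T S.
                  branch 1.2.2.2.1 (add T T):
                    T (Q \lor \lnot R): β-rule — branch into T Q  //  T \lnot R.
                      branch 1.2.2.2.1.1 (add T Q):
                        ○ open, literals {P=1, Q=1, T=1}.
                      branch 1.2.2.2.1.2 (add T \lnot R):
                        ○ open, literals {P=1, R=0, T=1}.
                  branch 1.2.2.2.2 (add T S):
                    T (Q \lor \lnot R): β-rule — branch into T Q  //  T \lnot R.
                      branch 1.2.2.2.2.1 (add T Q):
                        ○ open, literals {P=1, Q=1, S=1}.
                      branch 1.2.2.2.2.2 (add T \lnot R):
                        ○ open, literals {P=1, R=0, S=1}.
  branch 2 (add F (\lnot P \lor (T \lor S)), F (P \to (Q \lor \lnot R))):
    F (\lnot P \lor (T \lor S)): α-rule — add F \lnot P, F (T \lor S).
    F (P \to (Q \lor \lnot R)): α-rule — add T P, F (Q \lor \lnot R).
    F (T \lor S): α-rule — add F T, F S.
    F (Q \lor \lnot R): α-rule — add F Q, F \lnot R.
    T (\lnot R \lor P): β-rule — branch into T \lnot R  //  T P.
      branch 2.1 (add T \lnot R):
        × closes — contains both R and \lnot R.
      branch 2.2 (add T P):
        ○ open, literals {P=1, Q=0, R=1, S=0, T=0}.
3 branches closed, 14 open.
Each open branch fixes some atoms; the unmentioned ones are free. Counting distinct full assignments: branch {P=0, R=0} (Q, S, T) contributes 8 new; branch {P=0, Q=1, R=0} (S, T) contributes 0 new; branch {P=0, R=0} (Q, S, T) contributes 0 new; branch {P=0, R=0, T=1} (Q, S) contributes 0 new; branch {P=0, R=0, S=1} (Q, T) contributes 0 new; branch {Q=1, R=0, T=1} (P, S) contributes 2 new; branch {R=0, T=1} (Q, P, S) contributes 2 new; branch {Q=1, R=0, S=1} (P, T) contributes 1 new; branch {R=0, S=1} (Q, P, T) contributes 1 new; branch {P=1, Q=1, T=1} (S, R) contributes 2 new; branch {P=1, R=0, T=1} (Q, S) contributes 0 new; branch {P=1, Q=1, S=1} (R, T) contributes 1 new; branch {P=1, R=0, S=1} (Q, T) contributes 0 new; branch {P=1, Q=0, R=1, S=0, T=0} (none free) contributes 1 new. Total: 18.

18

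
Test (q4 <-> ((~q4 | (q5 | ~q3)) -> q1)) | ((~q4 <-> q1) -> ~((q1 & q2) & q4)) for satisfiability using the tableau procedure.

Initial set: {((q4 <-> ((~q4 | (q5 | ~q3)) -> q1)) | ((~q4 <-> q1) -> ~((q1 & q2) & q4)))}.
((q4 <-> ((~q4 | (q5 | ~q3)) -> q1)) | ((~q4 <-> q1) -> ~((q1 & q2) & q4))): β-rule — branch into (q4 <-> ((~q4 | (q5 | ~q3)) -> q1))  //  ((~q4 <-> q1) -> ~((q1 & q2) & q4)).
  branch 1 (add (q4 <-> ((~q4 | (q5 | ~q3)) -> q1))):
    (q4 <-> ((~q4 | (q5 | ~q3)) -> q1)): β-rule — branch into q4, ((~q4 | (q5 | ~q3)) -> q1)  //  ~q4, ~((~q4 | (q5 | ~q3)) -> q1).
      branch 1.1 (add q4, ((~q4 | (q5 | ~q3)) -> q1)):
        ((~q4 | (q5 | ~q3)) -> q1): β-rule — branch into ~(~q4 | (q5 | ~q3))  //  q1.
          branch 1.1.1 (add ~(~q4 | (q5 | ~q3))):
            ~(~q4 | (q5 | ~q3)): α-rule — add ~~q4, ~(q5 | ~q3).
            ~(q5 | ~q3): α-rule — add ~q5, ~~q3.
            ○ open, literals {q3=1, q4=1, q5=0}.
          branch 1.1.2 (add q1):
            ○ open, literals {q1=1, q4=1}.
      branch 1.2 (add ~q4, ~((~q4 | (q5 | ~q3)) -> q1)):
        ~((~q4 | (q5 | ~q3)) -> q1): α-rule — add (~q4 | (q5 | ~q3)), ~q1.
        (~q4 | (q5 | ~q3)): β-rule — branch into ~q4  //  (q5 | ~q3).
          branch 1.2.1 (add ~q4):
            ○ open, literals {q1=0, q4=0}.
          branch 1.2.2 (add (q5 | ~q3)):
            (q5 | ~q3): β-rule — branch into q5  //  ~q3.
              branch 1.2.2.1 (add q5):
                ○ open, literals {q1=0, q4=0, q5=1}.
              branch 1.2.2.2 (add ~q3):
                ○ open, literals {q1=0, q3=0, q4=0}.
  branch 2 (add ((~q4 <-> q1) -> ~((q1 & q2) & q4))):
    ((~q4 <-> q1) -> ~((q1 & q2) & q4)): β-rule — branch into ~(~q4 <-> q1)  //  ~((q1 & q2) & q4).
      branch 2.1 (add ~(~q4 <-> q1)):
        ~(~q4 <-> q1): β-rule — branch into ~q4, ~q1  //  ~~q4, q1.
          branch 2.1.1 (add ~q4, ~q1):
            ○ open, literals {q1=0, q4=0}.
          branch 2.1.2 (add ~~q4, q1):
            ○ open, literals {q1=1, q4=1}.
      branch 2.2 (add ~((q1 & q2) & q4)):
        ~((q1 & q2) & q4): β-rule — branch into ~(q1 & q2)  //  ~q4.
          branch 2.2.1 (add ~(q1 & q2)):
            ~(q1 & q2): β-rule — branch into ~q1  //  ~q2.
              branch 2.2.1.1 (add ~q1):
                ○ open, literals {q1=0}.
              branch 2.2.1.2 (add ~q2):
                ○ open, literals {q2=0}.
          branch 2.2.2 (add ~q4):
            ○ open, literals {q4=0}.
0 branches closed, 10 open.
An open branch gives a satisfying assignment: q3=1, q4=1, q5=0.

Satisfiable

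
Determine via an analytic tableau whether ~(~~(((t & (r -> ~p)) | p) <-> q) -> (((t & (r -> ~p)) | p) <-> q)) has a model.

Unsatisfiable

Initial set: {~(~~(((t & (r -> ~p)) | p) <-> q) -> (((t & (r -> ~p)) | p) <-> q))}.
~(~~(((t & (r -> ~p)) | p) <-> q) -> (((t & (r -> ~p)) | p) <-> q)): α-rule — add ~~(((t & (r -> ~p)) | p) <-> q), ~(((t & (r -> ~p)) | p) <-> q).
~~(((t & (r -> ~p)) | p) <-> q): drop double negation, giving (((t & (r -> ~p)) | p) <-> q).
~(((t & (r -> ~p)) | p) <-> q): β-rule — branch into ((t & (r -> ~p)) | p), ~q  //  ~((t & (r -> ~p)) | p), q.
  branch 1 (add ((t & (r -> ~p)) | p), ~q):
    (((t & (r -> ~p)) | p) <-> q): β-rule — branch into ((t & (r -> ~p)) | p), q  //  ~((t & (r -> ~p)) | p), ~q.
      branch 1.1 (add ((t & (r -> ~p)) | p), q):
        × closes — contains both q and ~q.
      branch 1.2 (add ~((t & (r -> ~p)) | p), ~q):
        ~((t & (r -> ~p)) | p): α-rule — add ~(t & (r -> ~p)), ~p.
        ((t & (r -> ~p)) | p): β-rule — branch into (t & (r -> ~p))  //  p.
          branch 1.2.1 (add (t & (r -> ~p))):
            (t & (r -> ~p)): α-rule — add t, (r -> ~p).
            ~(t & (r -> ~p)): β-rule — branch into ~t  //  ~(r -> ~p).
              branch 1.2.1.1 (add ~t):
                × closes — contains both t and ~t.
              branch 1.2.1.2 (add ~(r -> ~p)):
                ~(r -> ~p): α-rule — add r, ~~p.
                × closes — contains both p and ~p.
          branch 1.2.2 (add p):
            × closes — contains both p and ~p.
  branch 2 (add ~((t & (r -> ~p)) | p), q):
    ~((t & (r -> ~p)) | p): α-rule — add ~(t & (r -> ~p)), ~p.
    (((t & (r -> ~p)) | p) <-> q): β-rule — branch into ((t & (r -> ~p)) | p), q  //  ~((t & (r -> ~p)) | p), ~q.
      branch 2.1 (add ((t & (r -> ~p)) | p), q):
        ~(t & (r -> ~p)): β-rule — branch into ~t  //  ~(r -> ~p).
          branch 2.1.1 (add ~t):
            ((t & (r -> ~p)) | p): β-rule — branch into (t & (r -> ~p))  //  p.
              branch 2.1.1.1 (add (t & (r -> ~p))):
                (t & (r -> ~p)): α-rule — add t, (r -> ~p).
                × closes — contains both t and ~t.
              branch 2.1.1.2 (add p):
                × closes — contains both p and ~p.
          branch 2.1.2 (add ~(r -> ~p)):
            ~(r -> ~p): α-rule — add r, ~~p.
            × closes — contains both p and ~p.
      branch 2.2 (add ~((t & (r -> ~p)) | p), ~q):
        × closes — contains both q and ~q.
All 8 branches close.
Every branch closed; the formula is unsatisfiable.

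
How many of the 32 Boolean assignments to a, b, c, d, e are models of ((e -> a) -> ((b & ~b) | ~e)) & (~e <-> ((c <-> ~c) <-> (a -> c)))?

12

Initial set: {(((e -> a) -> ((b & ~b) | ~e)) & (~e <-> ((c <-> ~c) <-> (a -> c))))}.
(((e -> a) -> ((b & ~b) | ~e)) & (~e <-> ((c <-> ~c) <-> (a -> c)))): α-rule — add ((e -> a) -> ((b & ~b) | ~e)), (~e <-> ((c <-> ~c) <-> (a -> c))).
((e -> a) -> ((b & ~b) | ~e)): β-rule — branch into ~(e -> a)  //  ((b & ~b) | ~e).
  branch 1 (add ~(e -> a)):
    ~(e -> a): α-rule — add e, ~a.
    (~e <-> ((c <-> ~c) <-> (a -> c))): β-rule — branch into ~e, ((c <-> ~c) <-> (a -> c))  //  ~~e, ~((c <-> ~c) <-> (a -> c)).
      branch 1.1 (add ~e, ((c <-> ~c) <-> (a -> c))):
        × closes — contains both e and ~e.
      branch 1.2 (add ~~e, ~((c <-> ~c) <-> (a -> c))):
        ~((c <-> ~c) <-> (a -> c)): β-rule — branch into (c <-> ~c), ~(a -> c)  //  ~(c <-> ~c), (a -> c).
          branch 1.2.1 (add (c <-> ~c), ~(a -> c)):
            ~(a -> c): α-rule — add a, ~c.
            × closes — contains both a and ~a.
          branch 1.2.2 (add ~(c <-> ~c), (a -> c)):
            ~(c <-> ~c): β-rule — branch into c, ~~c  //  ~c, ~c.
              branch 1.2.2.1 (add c, ~~c):
                (a -> c): β-rule — branch into ~a  //  c.
                  branch 1.2.2.1.1 (add ~a):
                    ○ open, literals {a=false, c=true, e=true}.
                  branch 1.2.2.1.2 (add c):
                    ○ open, literals {a=false, c=true, e=true}.
              branch 1.2.2.2 (add ~c, ~c):
                (a -> c): β-rule — branch into ~a  //  c.
                  branch 1.2.2.2.1 (add ~a):
                    ○ open, literals {a=false, c=false, e=true}.
                  branch 1.2.2.2.2 (add c):
                    × closes — contains both c and ~c.
  branch 2 (add ((b & ~b) | ~e)):
    (~e <-> ((c <-> ~c) <-> (a -> c))): β-rule — branch into ~e, ((c <-> ~c) <-> (a -> c))  //  ~~e, ~((c <-> ~c) <-> (a -> c)).
      branch 2.1 (add ~e, ((c <-> ~c) <-> (a -> c))):
        ((b & ~b) | ~e): β-rule — branch into (b & ~b)  //  ~e.
          branch 2.1.1 (add (b & ~b)):
            (b & ~b): α-rule — add b, ~b.
            × closes — contains both b and ~b.
          branch 2.1.2 (add ~e):
            ((c <-> ~c) <-> (a -> c)): β-rule — branch into (c <-> ~c), (a -> c)  //  ~(c <-> ~c), ~(a -> c).
              branch 2.1.2.1 (add (c <-> ~c), (a -> c)):
                (c <-> ~c): β-rule — branch into c, ~c  //  ~c, ~~c.
                  branch 2.1.2.1.1 (add c, ~c):
                    × closes — contains both c and ~c.
                  branch 2.1.2.1.2 (add ~c, ~~c):
                    × closes — contains both c and ~c.
              branch 2.1.2.2 (add ~(c <-> ~c), ~(a -> c)):
                ~(a -> c): α-rule — add a, ~c.
                ~(c <-> ~c): β-rule — branch into c, ~~c  //  ~c, ~c.
                  branch 2.1.2.2.1 (add c, ~~c):
                    × closes — contains both c and ~c.
                  branch 2.1.2.2.2 (add ~c, ~c):
                    ○ open, literals {a=true, c=false, e=false}.
      branch 2.2 (add ~~e, ~((c <-> ~c) <-> (a -> c))):
        ((b & ~b) | ~e): β-rule — branch into (b & ~b)  //  ~e.
          branch 2.2.1 (add (b & ~b)):
            (b & ~b): α-rule — add b, ~b.
            × closes — contains both b and ~b.
          branch 2.2.2 (add ~e):
            × closes — contains both e and ~e.
9 branches closed, 4 open.
Each open branch fixes some atoms; the unmentioned ones are free. Counting distinct full assignments: branch {a=false, c=true, e=true} (b, d) contributes 4 new; branch {a=false, c=true, e=true} (b, d) contributes 0 new; branch {a=false, c=false, e=true} (b, d) contributes 4 new; branch {a=true, c=false, e=false} (b, d) contributes 4 new. Total: 12.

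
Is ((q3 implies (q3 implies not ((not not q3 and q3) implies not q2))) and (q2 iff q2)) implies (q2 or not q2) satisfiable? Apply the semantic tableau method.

Initial set: {T (((q3 implies (q3 implies not ((not not q3 and q3) implies not q2))) and (q2 iff q2)) implies (q2 or not q2))}.
T (((q3 implies (q3 implies not ((not not q3 and q3) implies not q2))) and (q2 iff q2)) implies (q2 or not q2)): β-rule — branch into F ((q3 implies (q3 implies not ((not not q3 and q3) implies not q2))) and (q2 iff q2))  //  T (q2 or not q2).
  branch 1 (add F ((q3 implies (q3 implies not ((not not q3 and q3) implies not q2))) and (q2 iff q2))):
    F ((q3 implies (q3 implies not ((not not q3 and q3) implies not q2))) and (q2 iff q2)): β-rule — branch into F (q3 implies (q3 implies not ((not not q3 and q3) implies not q2)))  //  F (q2 iff q2).
      branch 1.1 (add F (q3 implies (q3 implies not ((not not q3 and q3) implies not q2)))):
        F (q3 implies (q3 implies not ((not not q3 and q3) implies not q2))): α-rule — add T q3, F (q3 implies not ((not not q3 and q3) implies not q2)).
        F (q3 implies not ((not not q3 and q3) implies not q2)): α-rule — add T q3, F not ((not not q3 and q3) implies not q2).
        F not ((not not q3 and q3) implies not q2): β-rule — branch into F (not not q3 and q3)  //  T not q2.
          branch 1.1.1 (add F (not not q3 and q3)):
            F (not not q3 and q3): β-rule — branch into F not not q3  //  F q3.
              branch 1.1.1.1 (add F not not q3):
                F not not q3: drop double negation, giving F q3.
                × closes — contains both q3 and not q3.
              branch 1.1.1.2 (add F q3):
                × closes — contains both q3 and not q3.
          branch 1.1.2 (add T not q2):
            ○ open, literals {q2=false, q3=true}.
      branch 1.2 (add F (q2 iff q2)):
        F (q2 iff q2): β-rule — branch into T q2, F q2  //  F q2, T q2.
          branch 1.2.1 (add T q2, F q2):
            × closes — contains both q2 and not q2.
          branch 1.2.2 (add F q2, T q2):
            × closes — contains both q2 and not q2.
  branch 2 (add T (q2 or not q2)):
    T (q2 or not q2): β-rule — branch into T q2  //  T not q2.
      branch 2.1 (add T q2):
        ○ open, literals {q2=true}.
      branch 2.2 (add T not q2):
        ○ open, literals {q2=false}.
4 branches closed, 3 open.
An open branch gives a satisfying assignment: q2=false, q3=true.

Satisfiable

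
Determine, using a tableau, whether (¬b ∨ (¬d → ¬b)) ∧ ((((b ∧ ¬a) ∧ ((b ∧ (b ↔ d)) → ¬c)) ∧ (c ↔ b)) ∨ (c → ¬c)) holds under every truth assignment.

Not valid

Assume the negation and expand:
Initial set: {¬((¬b ∨ (¬d → ¬b)) ∧ ((((b ∧ ¬a) ∧ ((b ∧ (b ↔ d)) → ¬c)) ∧ (c ↔ b)) ∨ (c → ¬c)))}.
¬((¬b ∨ (¬d → ¬b)) ∧ ((((b ∧ ¬a) ∧ ((b ∧ (b ↔ d)) → ¬c)) ∧ (c ↔ b)) ∨ (c → ¬c))): β-rule — branch into ¬(¬b ∨ (¬d → ¬b))  //  ¬((((b ∧ ¬a) ∧ ((b ∧ (b ↔ d)) → ¬c)) ∧ (c ↔ b)) ∨ (c → ¬c)).
  branch 1 (add ¬(¬b ∨ (¬d → ¬b))):
    ¬(¬b ∨ (¬d → ¬b)): α-rule — add ¬¬b, ¬(¬d → ¬b).
    ¬(¬d → ¬b): α-rule — add ¬d, ¬¬b.
    ○ open, literals {b=1, d=0}.
  branch 2 (add ¬((((b ∧ ¬a) ∧ ((b ∧ (b ↔ d)) → ¬c)) ∧ (c ↔ b)) ∨ (c → ¬c))):
    ¬((((b ∧ ¬a) ∧ ((b ∧ (b ↔ d)) → ¬c)) ∧ (c ↔ b)) ∨ (c → ¬c)): α-rule — add ¬(((b ∧ ¬a) ∧ ((b ∧ (b ↔ d)) → ¬c)) ∧ (c ↔ b)), ¬(c → ¬c).
    ¬(c → ¬c): α-rule — add c, ¬¬c.
    ¬(((b ∧ ¬a) ∧ ((b ∧ (b ↔ d)) → ¬c)) ∧ (c ↔ b)): β-rule — branch into ¬((b ∧ ¬a) ∧ ((b ∧ (b ↔ d)) → ¬c))  //  ¬(c ↔ b).
      branch 2.1 (add ¬((b ∧ ¬a) ∧ ((b ∧ (b ↔ d)) → ¬c))):
        ¬((b ∧ ¬a) ∧ ((b ∧ (b ↔ d)) → ¬c)): β-rule — branch into ¬(b ∧ ¬a)  //  ¬((b ∧ (b ↔ d)) → ¬c).
          branch 2.1.1 (add ¬(b ∧ ¬a)):
            ¬(b ∧ ¬a): β-rule — branch into ¬b  //  ¬¬a.
              branch 2.1.1.1 (add ¬b):
                ○ open, literals {b=0, c=1}.
              branch 2.1.1.2 (add ¬¬a):
                ○ open, literals {a=1, c=1}.
          branch 2.1.2 (add ¬((b ∧ (b ↔ d)) → ¬c)):
            ¬((b ∧ (b ↔ d)) → ¬c): α-rule — add (b ∧ (b ↔ d)), ¬¬c.
            (b ∧ (b ↔ d)): α-rule — add b, (b ↔ d).
            (b ↔ d): β-rule — branch into b, d  //  ¬b, ¬d.
              branch 2.1.2.1 (add b, d):
                ○ open, literals {b=1, c=1, d=1}.
              branch 2.1.2.2 (add ¬b, ¬d):
                × closes — contains both b and ¬b.
      branch 2.2 (add ¬(c ↔ b)):
        ¬(c ↔ b): β-rule — branch into c, ¬b  //  ¬c, b.
          branch 2.2.1 (add c, ¬b):
            ○ open, literals {b=0, c=1}.
          branch 2.2.2 (add ¬c, b):
            × closes — contains both c and ¬c.
2 branches closed, 5 open.
An open branch gives a countermodel: b=1, d=0 (unmentioned atoms arbitrary); under it the original formula is false.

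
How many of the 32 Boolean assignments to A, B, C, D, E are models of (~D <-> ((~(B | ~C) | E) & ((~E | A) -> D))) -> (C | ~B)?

29

Initial set: {((~D <-> ((~(B | ~C) | E) & ((~E | A) -> D))) -> (C | ~B))}.
((~D <-> ((~(B | ~C) | E) & ((~E | A) -> D))) -> (C | ~B)): β-rule — branch into ~(~D <-> ((~(B | ~C) | E) & ((~E | A) -> D)))  //  (C | ~B).
  branch 1 (add ~(~D <-> ((~(B | ~C) | E) & ((~E | A) -> D)))):
    ~(~D <-> ((~(B | ~C) | E) & ((~E | A) -> D))): β-rule — branch into ~D, ~((~(B | ~C) | E) & ((~E | A) -> D))  //  ~~D, ((~(B | ~C) | E) & ((~E | A) -> D)).
      branch 1.1 (add ~D, ~((~(B | ~C) | E) & ((~E | A) -> D))):
        ~((~(B | ~C) | E) & ((~E | A) -> D)): β-rule — branch into ~(~(B | ~C) | E)  //  ~((~E | A) -> D).
          branch 1.1.1 (add ~(~(B | ~C) | E)):
            ~(~(B | ~C) | E): α-rule — add ~~(B | ~C), ~E.
            ~~(B | ~C): β-rule — branch into B  //  ~C.
              branch 1.1.1.1 (add B):
                ○ open, literals {B=T, D=F, E=F}.
              branch 1.1.1.2 (add ~C):
                ○ open, literals {C=F, D=F, E=F}.
          branch 1.1.2 (add ~((~E | A) -> D)):
            ~((~E | A) -> D): α-rule — add (~E | A), ~D.
            (~E | A): β-rule — branch into ~E  //  A.
              branch 1.1.2.1 (add ~E):
                ○ open, literals {D=F, E=F}.
              branch 1.1.2.2 (add A):
                ○ open, literals {A=T, D=F}.
      branch 1.2 (add ~~D, ((~(B | ~C) | E) & ((~E | A) -> D))):
        ((~(B | ~C) | E) & ((~E | A) -> D)): α-rule — add (~(B | ~C) | E), ((~E | A) -> D).
        (~(B | ~C) | E): β-rule — branch into ~(B | ~C)  //  E.
          branch 1.2.1 (add ~(B | ~C)):
            ~(B | ~C): α-rule — add ~B, ~~C.
            ((~E | A) -> D): β-rule — branch into ~(~E | A)  //  D.
              branch 1.2.1.1 (add ~(~E | A)):
                ~(~E | A): α-rule — add ~~E, ~A.
                ○ open, literals {A=F, B=F, C=T, D=T, E=T}.
              branch 1.2.1.2 (add D):
                ○ open, literals {B=F, C=T, D=T}.
          branch 1.2.2 (add E):
            ((~E | A) -> D): β-rule — branch into ~(~E | A)  //  D.
              branch 1.2.2.1 (add ~(~E | A)):
                ~(~E | A): α-rule — add ~~E, ~A.
                ○ open, literals {A=F, D=T, E=T}.
              branch 1.2.2.2 (add D):
                ○ open, literals {D=T, E=T}.
  branch 2 (add (C | ~B)):
    (C | ~B): β-rule — branch into C  //  ~B.
      branch 2.1 (add C):
        ○ open, literals {C=T}.
      branch 2.2 (add ~B):
        ○ open, literals {B=F}.
0 branches closed, 10 open.
Each open branch fixes some atoms; the unmentioned ones are free. Counting distinct full assignments: branch {B=T, D=F, E=F} (A, C) contributes 4 new; branch {C=F, D=F, E=F} (A, B) contributes 2 new; branch {D=F, E=F} (A, B, C) contributes 2 new; branch {A=T, D=F} (B, C, E) contributes 4 new; branch {A=F, B=F, C=T, D=T, E=T} (none free) contributes 1 new; branch {B=F, C=T, D=T} (A, E) contributes 3 new; branch {A=F, D=T, E=T} (B, C) contributes 3 new; branch {D=T, E=T} (A, B, C) contributes 3 new; branch {C=T} (A, B, D, E) contributes 4 new; branch {B=F} (A, C, D, E) contributes 3 new. Total: 29.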